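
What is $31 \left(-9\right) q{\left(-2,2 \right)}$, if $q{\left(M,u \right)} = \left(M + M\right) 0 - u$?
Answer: $558$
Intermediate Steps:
$q{\left(M,u \right)} = - u$ ($q{\left(M,u \right)} = 2 M 0 - u = 0 - u = - u$)
$31 \left(-9\right) q{\left(-2,2 \right)} = 31 \left(-9\right) \left(\left(-1\right) 2\right) = \left(-279\right) \left(-2\right) = 558$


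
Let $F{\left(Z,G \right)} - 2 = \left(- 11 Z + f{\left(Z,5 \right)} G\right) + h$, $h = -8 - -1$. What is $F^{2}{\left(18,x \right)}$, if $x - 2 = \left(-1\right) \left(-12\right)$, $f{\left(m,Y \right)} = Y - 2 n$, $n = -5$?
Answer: $49$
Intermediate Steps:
$f{\left(m,Y \right)} = 10 + Y$ ($f{\left(m,Y \right)} = Y - -10 = Y + 10 = 10 + Y$)
$x = 14$ ($x = 2 - -12 = 2 + 12 = 14$)
$h = -7$ ($h = -8 + 1 = -7$)
$F{\left(Z,G \right)} = -5 - 11 Z + 15 G$ ($F{\left(Z,G \right)} = 2 - \left(7 + 11 Z - \left(10 + 5\right) G\right) = 2 - \left(7 - 15 G + 11 Z\right) = -5 - 11 Z + 15 G$)
$F^{2}{\left(18,x \right)} = \left(-5 - 198 + 15 \cdot 14\right)^{2} = \left(-5 - 198 + 210\right)^{2} = 7^{2} = 49$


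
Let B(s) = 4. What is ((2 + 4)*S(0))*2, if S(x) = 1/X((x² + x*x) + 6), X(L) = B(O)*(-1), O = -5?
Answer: -3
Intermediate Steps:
X(L) = -4 (X(L) = 4*(-1) = -4)
S(x) = -¼ (S(x) = 1/(-4) = -¼)
((2 + 4)*S(0))*2 = ((2 + 4)*(-¼))*2 = (6*(-¼))*2 = -3/2*2 = -3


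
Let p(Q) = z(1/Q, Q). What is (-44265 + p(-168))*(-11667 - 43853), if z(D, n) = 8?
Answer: 2457148640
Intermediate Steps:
p(Q) = 8
(-44265 + p(-168))*(-11667 - 43853) = (-44265 + 8)*(-11667 - 43853) = -44257*(-55520) = 2457148640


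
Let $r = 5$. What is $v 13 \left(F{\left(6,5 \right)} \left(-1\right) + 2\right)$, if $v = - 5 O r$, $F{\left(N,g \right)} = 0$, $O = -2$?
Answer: $1300$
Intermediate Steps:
$v = 50$ ($v = \left(-5\right) \left(-2\right) 5 = 10 \cdot 5 = 50$)
$v 13 \left(F{\left(6,5 \right)} \left(-1\right) + 2\right) = 50 \cdot 13 \left(0 \left(-1\right) + 2\right) = 650 \left(0 + 2\right) = 650 \cdot 2 = 1300$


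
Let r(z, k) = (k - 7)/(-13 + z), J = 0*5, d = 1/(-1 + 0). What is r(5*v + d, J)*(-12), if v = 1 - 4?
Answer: -84/29 ≈ -2.8966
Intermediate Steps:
d = -1 (d = 1/(-1) = -1)
v = -3
J = 0
r(z, k) = (-7 + k)/(-13 + z)
r(5*v + d, J)*(-12) = ((-7 + 0)/(-13 + (5*(-3) - 1)))*(-12) = (-7/(-13 + (-15 - 1)))*(-12) = (-7/(-13 - 16))*(-12) = (-7/(-29))*(-12) = -1/29*(-7)*(-12) = (7/29)*(-12) = -84/29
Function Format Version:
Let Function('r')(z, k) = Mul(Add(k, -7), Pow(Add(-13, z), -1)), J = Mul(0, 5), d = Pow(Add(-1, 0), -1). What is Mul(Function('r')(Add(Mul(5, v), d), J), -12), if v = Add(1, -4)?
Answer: Rational(-84, 29) ≈ -2.8966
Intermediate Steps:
d = -1 (d = Pow(-1, -1) = -1)
v = -3
J = 0
Function('r')(z, k) = Mul(Pow(Add(-13, z), -1), Add(-7, k)) (Function('r')(z, k) = Mul(Add(-7, k), Pow(Add(-13, z), -1)) = Mul(Pow(Add(-13, z), -1), Add(-7, k)))
Mul(Function('r')(Add(Mul(5, v), d), J), -12) = Mul(Mul(Pow(Add(-13, Add(Mul(5, -3), -1)), -1), Add(-7, 0)), -12) = Mul(Mul(Pow(Add(-13, Add(-15, -1)), -1), -7), -12) = Mul(Mul(Pow(Add(-13, -16), -1), -7), -12) = Mul(Mul(Pow(-29, -1), -7), -12) = Mul(Mul(Rational(-1, 29), -7), -12) = Mul(Rational(7, 29), -12) = Rational(-84, 29)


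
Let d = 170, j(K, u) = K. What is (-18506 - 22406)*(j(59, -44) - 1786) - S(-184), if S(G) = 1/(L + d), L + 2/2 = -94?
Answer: 5299126799/75 ≈ 7.0655e+7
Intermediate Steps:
L = -95 (L = -1 - 94 = -95)
S(G) = 1/75 (S(G) = 1/(-95 + 170) = 1/75)
(-18506 - 22406)*(j(59, -44) - 1786) - S(-184) = (-18506 - 22406)*(59 - 1786) - 1*1/75 = -40912*(-1727) - 1/75 = 70655024 - 1/75 = 5299126799/75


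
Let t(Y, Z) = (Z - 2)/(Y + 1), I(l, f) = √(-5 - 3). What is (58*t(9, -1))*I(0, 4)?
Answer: -174*I*√2/5 ≈ -49.215*I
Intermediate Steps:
I(l, f) = 2*I*√2 (I(l, f) = √(-8) = 2*I*√2)
t(Y, Z) = (-2 + Z)/(1 + Y)
(58*t(9, -1))*I(0, 4) = (58*((-2 - 1)/(1 + 9)))*(2*I*√2) = (58*(-3/10))*(2*I*√2) = -174*I*√2/5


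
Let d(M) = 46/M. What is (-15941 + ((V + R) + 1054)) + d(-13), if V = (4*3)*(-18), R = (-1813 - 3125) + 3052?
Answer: -220903/13 ≈ -16993.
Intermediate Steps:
R = -1886 (R = -4938 + 3052 = -1886)
V = -216 (V = 12*(-18) = -216)
(-15941 + ((V + R) + 1054)) + d(-13) = (-15941 + ((-216 - 1886) + 1054)) + 46/(-13) = (-15941 + (-2102 + 1054)) + 46*(-1/13) = (-15941 - 1048) - 46/13 = -16989 - 46/13 = -220903/13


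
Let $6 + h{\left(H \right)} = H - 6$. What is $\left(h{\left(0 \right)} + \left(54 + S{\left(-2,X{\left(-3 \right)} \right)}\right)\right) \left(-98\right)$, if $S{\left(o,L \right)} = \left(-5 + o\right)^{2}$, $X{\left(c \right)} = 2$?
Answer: $-8918$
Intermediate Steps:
$h{\left(H \right)} = -12 + H$ ($h{\left(H \right)} = -6 + \left(H - 6\right) = -6 + \left(-6 + H\right) = -12 + H$)
$\left(h{\left(0 \right)} + \left(54 + S{\left(-2,X{\left(-3 \right)} \right)}\right)\right) \left(-98\right) = \left(\left(-12 + 0\right) + \left(54 + \left(-5 - 2\right)^{2}\right)\right) \left(-98\right) = \left(-12 + \left(54 + \left(-7\right)^{2}\right)\right) \left(-98\right) = \left(-12 + \left(54 + 49\right)\right) \left(-98\right) = \left(-12 + 103\right) \left(-98\right) = 91 \left(-98\right) = -8918$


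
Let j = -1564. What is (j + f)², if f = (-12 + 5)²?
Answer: 2295225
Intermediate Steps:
f = 49 (f = (-7)² = 49)
(j + f)² = (-1564 + 49)² = (-1515)² = 2295225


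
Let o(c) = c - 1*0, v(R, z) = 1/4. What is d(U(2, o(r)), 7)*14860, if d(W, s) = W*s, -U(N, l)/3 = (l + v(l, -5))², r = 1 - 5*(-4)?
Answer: -563658375/4 ≈ -1.4091e+8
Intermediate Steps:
v(R, z) = ¼
r = 21 (r = 1 + 20 = 21)
o(c) = c (o(c) = c + 0 = c)
U(N, l) = -3*(¼ + l)² (U(N, l) = -3*(l + ¼)² = -3*(¼ + l)²)
d(U(2, o(r)), 7)*14860 = (-3*(1 + 4*21)²/16*7)*14860 = (-3*(1 + 84)²/16*7)*14860 = (-3/16*85²*7)*14860 = (-3/16*7225*7)*14860 = -21675/16*7*14860 = -151725/16*14860 = -563658375/4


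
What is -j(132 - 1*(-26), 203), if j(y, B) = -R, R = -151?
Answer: -151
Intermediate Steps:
j(y, B) = 151 (j(y, B) = -1*(-151) = 151)
-j(132 - 1*(-26), 203) = -1*151 = -151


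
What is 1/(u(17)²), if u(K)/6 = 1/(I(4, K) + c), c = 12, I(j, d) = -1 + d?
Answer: 196/9 ≈ 21.778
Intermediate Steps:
u(K) = 6/(11 + K) (u(K) = 6/((-1 + K) + 12) = 6/(11 + K))
1/(u(17)²) = 1/((6/(11 + 17))²) = 1/((6/28)²) = 1/((6*(1/28))²) = 1/((3/14)²) = 1/(9/196) = 196/9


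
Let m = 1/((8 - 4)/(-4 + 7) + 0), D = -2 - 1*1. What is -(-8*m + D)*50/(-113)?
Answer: -450/113 ≈ -3.9823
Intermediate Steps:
D = -3 (D = -2 - 1 = -3)
m = 3/4 (m = 1/(4/3 + 0) = 1/(4/3) = 3/4 ≈ 0.75000)
-(-8*m + D)*50/(-113) = -(-8*3/4 - 3)*50/(-113) = -(-6 - 3)*50*(-1/113) = -(-9)*(-50)/113 = -1*450/113 = -450/113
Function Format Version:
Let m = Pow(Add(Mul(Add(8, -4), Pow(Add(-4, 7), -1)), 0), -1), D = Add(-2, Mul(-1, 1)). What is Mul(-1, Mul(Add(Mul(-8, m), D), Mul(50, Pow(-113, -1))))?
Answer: Rational(-450, 113) ≈ -3.9823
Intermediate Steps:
D = -3 (D = Add(-2, -1) = -3)
m = Rational(3, 4) (m = Pow(Add(Mul(4, Pow(3, -1)), 0), -1) = Pow(Add(Mul(4, Rational(1, 3)), 0), -1) = Pow(Add(Rational(4, 3), 0), -1) = Pow(Rational(4, 3), -1) = Rational(3, 4) ≈ 0.75000)
Mul(-1, Mul(Add(Mul(-8, m), D), Mul(50, Pow(-113, -1)))) = Mul(-1, Mul(Add(Mul(-8, Rational(3, 4)), -3), Mul(50, Pow(-113, -1)))) = Mul(-1, Mul(Add(-6, -3), Mul(50, Rational(-1, 113)))) = Mul(-1, Mul(-9, Rational(-50, 113))) = Mul(-1, Rational(450, 113)) = Rational(-450, 113)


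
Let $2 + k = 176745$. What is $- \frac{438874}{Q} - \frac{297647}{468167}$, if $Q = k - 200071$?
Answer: $\frac{14180201053}{780099984} \approx 18.177$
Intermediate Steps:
$k = 176743$ ($k = -2 + 176745 = 176743$)
$Q = -23328$ ($Q = 176743 - 200071 = -23328$)
$- \frac{438874}{Q} - \frac{297647}{468167} = - \frac{438874}{-23328} - \frac{297647}{468167} = \left(-438874\right) \left(- \frac{1}{23328}\right) - \frac{42521}{66881} = \frac{219437}{11664} - \frac{42521}{66881} = \frac{14180201053}{780099984}$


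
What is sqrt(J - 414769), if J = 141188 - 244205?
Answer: I*sqrt(517786) ≈ 719.57*I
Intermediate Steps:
J = -103017
sqrt(J - 414769) = sqrt(-103017 - 414769) = sqrt(-517786) = I*sqrt(517786)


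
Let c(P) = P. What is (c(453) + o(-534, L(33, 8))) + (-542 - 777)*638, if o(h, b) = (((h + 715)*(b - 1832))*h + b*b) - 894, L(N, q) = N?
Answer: 173039672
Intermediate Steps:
o(h, b) = -894 + b**2 + h*(-1832 + b)*(715 + h) (o(h, b) = (((715 + h)*(-1832 + b))*h + b**2) - 894 = (((-1832 + b)*(715 + h))*h + b**2) - 894 = (h*(-1832 + b)*(715 + h) + b**2) - 894 = (b**2 + h*(-1832 + b)*(715 + h)) - 894 = -894 + b**2 + h*(-1832 + b)*(715 + h))
(c(453) + o(-534, L(33, 8))) + (-542 - 777)*638 = (453 + (-894 + 33**2 - 1309880*(-534) - 1832*(-534)**2 + 33*(-534)**2 + 715*33*(-534))) + (-542 - 777)*638 = (453 + (-894 + 1089 + 699475920 - 1832*285156 + 33*285156 - 12599730)) - 1319*638 = (453 + (-894 + 1089 + 699475920 - 522405792 + 9410148 - 12599730)) - 841522 = (453 + 173880741) - 841522 = 173881194 - 841522 = 173039672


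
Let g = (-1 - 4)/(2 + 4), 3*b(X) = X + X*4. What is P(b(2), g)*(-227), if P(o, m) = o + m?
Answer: -1135/2 ≈ -567.50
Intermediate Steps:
b(X) = 5*X/3 (b(X) = (X + X*4)/3 = (X + 4*X)/3 = (5*X)/3 = 5*X/3)
g = -⅚ (g = -5/6 = -5*⅙ = -⅚ ≈ -0.83333)
P(o, m) = m + o
P(b(2), g)*(-227) = (-⅚ + (5/3)*2)*(-227) = (-⅚ + 10/3)*(-227) = (5/2)*(-227) = -1135/2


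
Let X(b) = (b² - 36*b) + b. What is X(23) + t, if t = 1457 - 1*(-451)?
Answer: 1632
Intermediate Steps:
t = 1908 (t = 1457 + 451 = 1908)
X(b) = b² - 35*b
X(23) + t = 23*(-35 + 23) + 1908 = 23*(-12) + 1908 = -276 + 1908 = 1632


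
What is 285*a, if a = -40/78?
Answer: -1900/13 ≈ -146.15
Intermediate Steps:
a = -20/39 (a = -40*1/78 = -20/39 ≈ -0.51282)
285*a = 285*(-20/39) = -1900/13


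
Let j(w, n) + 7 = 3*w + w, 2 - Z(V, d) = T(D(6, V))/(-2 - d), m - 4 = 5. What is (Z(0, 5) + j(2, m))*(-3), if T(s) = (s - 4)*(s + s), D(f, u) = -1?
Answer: -93/7 ≈ -13.286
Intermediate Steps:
m = 9 (m = 4 + 5 = 9)
T(s) = 2*s*(-4 + s) (T(s) = (-4 + s)*(2*s) = 2*s*(-4 + s))
Z(V, d) = 2 - 10/(-2 - d) (Z(V, d) = 2 - 2*(-1)*(-4 - 1)/(-2 - d) = 2 - 2*(-1)*(-5)/(-2 - d) = 2 - 10/(-2 - d))
j(w, n) = -7 + 4*w (j(w, n) = -7 + (3*w + w) = -7 + 4*w)
(Z(0, 5) + j(2, m))*(-3) = (2*(7 + 5)/(2 + 5) + (-7 + 4*2))*(-3) = (2*12/7 + (-7 + 8))*(-3) = (2*(1/7)*12 + 1)*(-3) = (24/7 + 1)*(-3) = (31/7)*(-3) = -93/7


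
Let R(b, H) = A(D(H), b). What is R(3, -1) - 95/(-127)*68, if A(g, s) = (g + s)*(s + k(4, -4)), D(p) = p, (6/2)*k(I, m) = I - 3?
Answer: 21920/381 ≈ 57.533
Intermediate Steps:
k(I, m) = -1 + I/3 (k(I, m) = (I - 3)/3 = (-3 + I)/3 = -1 + I/3)
A(g, s) = (1/3 + s)*(g + s) (A(g, s) = (g + s)*(s + (-1 + (1/3)*4)) = (g + s)*(s + (-1 + 4/3)) = (g + s)*(s + 1/3) = (g + s)*(1/3 + s) = (1/3 + s)*(g + s))
R(b, H) = b**2 + H/3 + b/3 + H*b
R(3, -1) - 95/(-127)*68 = (3**2 + (1/3)*(-1) + (1/3)*3 - 1*3) - 95/(-127)*68 = (9 - 1/3 + 1 - 3) - 95*(-1/127)*68 = 20/3 + (95/127)*68 = 20/3 + 6460/127 = 21920/381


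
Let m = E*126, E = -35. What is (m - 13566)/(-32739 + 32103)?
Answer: 1498/53 ≈ 28.264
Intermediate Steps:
m = -4410 (m = -35*126 = -4410)
(m - 13566)/(-32739 + 32103) = (-4410 - 13566)/(-32739 + 32103) = -17976/(-636) = -17976*(-1/636) = 1498/53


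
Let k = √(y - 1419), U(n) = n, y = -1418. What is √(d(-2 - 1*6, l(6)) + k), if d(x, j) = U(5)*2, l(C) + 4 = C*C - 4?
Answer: √(10 + I*√2837) ≈ 5.6654 + 4.7008*I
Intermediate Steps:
l(C) = -8 + C² (l(C) = -4 + (C*C - 4) = -4 + (C² - 4) = -4 + (-4 + C²) = -8 + C²)
k = I*√2837 (k = √(-1418 - 1419) = √(-2837) = I*√2837 ≈ 53.263*I)
d(x, j) = 10 (d(x, j) = 5*2 = 10)
√(d(-2 - 1*6, l(6)) + k) = √(10 + I*√2837)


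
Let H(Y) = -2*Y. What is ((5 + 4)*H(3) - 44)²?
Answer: 9604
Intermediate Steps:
((5 + 4)*H(3) - 44)² = ((5 + 4)*(-2*3) - 44)² = (9*(-6) - 44)² = (-54 - 44)² = (-98)² = 9604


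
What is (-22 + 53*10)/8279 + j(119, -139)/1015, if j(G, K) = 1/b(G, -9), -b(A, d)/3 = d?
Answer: 13930019/226885995 ≈ 0.061397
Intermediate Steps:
b(A, d) = -3*d
j(G, K) = 1/27 (j(G, K) = 1/(-3*(-9)) = 1/27)
(-22 + 53*10)/8279 + j(119, -139)/1015 = (-22 + 53*10)/8279 + (1/27)/1015 = (-22 + 530)*(1/8279) + (1/27)*(1/1015) = 508*(1/8279) + 1/27405 = 508/8279 + 1/27405 = 13930019/226885995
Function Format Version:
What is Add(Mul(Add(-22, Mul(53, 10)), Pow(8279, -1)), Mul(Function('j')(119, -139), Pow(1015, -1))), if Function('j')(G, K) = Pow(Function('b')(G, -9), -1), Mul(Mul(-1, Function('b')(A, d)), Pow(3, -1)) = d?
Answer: Rational(13930019, 226885995) ≈ 0.061397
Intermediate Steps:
Function('b')(A, d) = Mul(-3, d)
Function('j')(G, K) = Rational(1, 27) (Function('j')(G, K) = Pow(Mul(-3, -9), -1) = Pow(27, -1) = Rational(1, 27))
Add(Mul(Add(-22, Mul(53, 10)), Pow(8279, -1)), Mul(Function('j')(119, -139), Pow(1015, -1))) = Add(Mul(Add(-22, Mul(53, 10)), Pow(8279, -1)), Mul(Rational(1, 27), Pow(1015, -1))) = Add(Mul(Add(-22, 530), Rational(1, 8279)), Mul(Rational(1, 27), Rational(1, 1015))) = Add(Mul(508, Rational(1, 8279)), Rational(1, 27405)) = Add(Rational(508, 8279), Rational(1, 27405)) = Rational(13930019, 226885995)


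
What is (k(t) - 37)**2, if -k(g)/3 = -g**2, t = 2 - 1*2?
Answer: 1369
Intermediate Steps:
t = 0 (t = 2 - 2 = 0)
k(g) = 3*g**2 (k(g) = -(-3)*g**2 = 3*g**2)
(k(t) - 37)**2 = (3*0**2 - 37)**2 = (3*0 - 37)**2 = (0 - 37)**2 = (-37)**2 = 1369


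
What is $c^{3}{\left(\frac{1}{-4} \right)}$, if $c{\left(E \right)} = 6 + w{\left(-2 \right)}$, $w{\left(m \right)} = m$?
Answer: $64$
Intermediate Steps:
$c{\left(E \right)} = 4$ ($c{\left(E \right)} = 6 - 2 = 4$)
$c^{3}{\left(\frac{1}{-4} \right)} = 4^{3} = 64$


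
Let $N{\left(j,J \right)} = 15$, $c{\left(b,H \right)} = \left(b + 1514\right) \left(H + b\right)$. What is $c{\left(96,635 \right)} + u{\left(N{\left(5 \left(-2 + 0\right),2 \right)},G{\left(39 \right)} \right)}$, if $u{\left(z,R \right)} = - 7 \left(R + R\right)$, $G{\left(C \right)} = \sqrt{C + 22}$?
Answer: $1176910 - 14 \sqrt{61} \approx 1.1768 \cdot 10^{6}$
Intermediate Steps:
$c{\left(b,H \right)} = \left(1514 + b\right) \left(H + b\right)$
$G{\left(C \right)} = \sqrt{22 + C}$
$u{\left(z,R \right)} = - 14 R$ ($u{\left(z,R \right)} = - 7 \cdot 2 R = - 14 R$)
$c{\left(96,635 \right)} + u{\left(N{\left(5 \left(-2 + 0\right),2 \right)},G{\left(39 \right)} \right)} = \left(96^{2} + 1514 \cdot 635 + 1514 \cdot 96 + 635 \cdot 96\right) - 14 \sqrt{22 + 39} = \left(9216 + 961390 + 145344 + 60960\right) - 14 \sqrt{61} = 1176910 - 14 \sqrt{61}$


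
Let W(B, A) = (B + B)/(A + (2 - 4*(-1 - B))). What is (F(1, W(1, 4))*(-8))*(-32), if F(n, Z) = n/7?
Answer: 256/7 ≈ 36.571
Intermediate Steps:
W(B, A) = 2*B/(6 + A + 4*B) (W(B, A) = (2*B)/(A + (2 + (4 + 4*B))) = (2*B)/(A + (6 + 4*B)) = (2*B)/(6 + A + 4*B) = 2*B/(6 + A + 4*B))
F(n, Z) = n/7 (F(n, Z) = n*(1/7) = n/7)
(F(1, W(1, 4))*(-8))*(-32) = (((1/7)*1)*(-8))*(-32) = ((1/7)*(-8))*(-32) = -8/7*(-32) = 256/7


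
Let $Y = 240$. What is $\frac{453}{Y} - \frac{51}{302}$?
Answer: $\frac{20761}{12080} \approx 1.7186$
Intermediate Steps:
$\frac{453}{Y} - \frac{51}{302} = \frac{453}{240} - \frac{51}{302} = 453 \cdot \frac{1}{240} - \frac{51}{302} = \frac{151}{80} - \frac{51}{302} = \frac{20761}{12080}$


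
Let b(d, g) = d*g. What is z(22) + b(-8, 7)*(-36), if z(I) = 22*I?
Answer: 2500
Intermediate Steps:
z(22) + b(-8, 7)*(-36) = 22*22 - 8*7*(-36) = 484 - 56*(-36) = 484 + 2016 = 2500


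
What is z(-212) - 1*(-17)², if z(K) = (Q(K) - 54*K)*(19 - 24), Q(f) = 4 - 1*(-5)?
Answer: -57574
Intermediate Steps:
Q(f) = 9 (Q(f) = 4 + 5 = 9)
z(K) = -45 + 270*K (z(K) = (9 - 54*K)*(19 - 24) = (9 - 54*K)*(-5) = -45 + 270*K)
z(-212) - 1*(-17)² = (-45 + 270*(-212)) - 1*(-17)² = (-45 - 57240) - 1*289 = -57285 - 289 = -57574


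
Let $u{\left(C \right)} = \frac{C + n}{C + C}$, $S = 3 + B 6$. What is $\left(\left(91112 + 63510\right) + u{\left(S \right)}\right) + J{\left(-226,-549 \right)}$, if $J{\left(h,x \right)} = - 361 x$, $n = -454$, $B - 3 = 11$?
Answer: $\frac{61388747}{174} \approx 3.5281 \cdot 10^{5}$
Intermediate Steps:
$B = 14$ ($B = 3 + 11 = 14$)
$S = 87$ ($S = 3 + 14 \cdot 6 = 3 + 84 = 87$)
$u{\left(C \right)} = \frac{-454 + C}{2 C}$ ($u{\left(C \right)} = \frac{C - 454}{C + C} = \frac{-454 + C}{2 C}$)
$\left(\left(91112 + 63510\right) + u{\left(S \right)}\right) + J{\left(-226,-549 \right)} = \left(\left(91112 + 63510\right) + \frac{-454 + 87}{2 \cdot 87}\right) - -198189 = \left(154622 + \frac{1}{2} \cdot \frac{1}{87} \left(-367\right)\right) + 198189 = \left(154622 - \frac{367}{174}\right) + 198189 = \frac{26903861}{174} + 198189 = \frac{61388747}{174}$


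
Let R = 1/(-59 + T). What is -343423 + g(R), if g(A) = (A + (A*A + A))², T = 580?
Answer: -25303480983466614/73680216481 ≈ -3.4342e+5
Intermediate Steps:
R = 1/521 (R = 1/(-59 + 580) = 1/521 ≈ 0.0019194)
g(A) = (A² + 2*A)² (g(A) = (A + (A² + A))² = (A + (A + A²))² = (A² + 2*A)²)
-343423 + g(R) = -343423 + (1/521)²*(2 + 1/521)² = -343423 + (1043/521)²/271441 = -343423 + (1/271441)*(1087849/271441) = -343423 + 1087849/73680216481 = -25303480983466614/73680216481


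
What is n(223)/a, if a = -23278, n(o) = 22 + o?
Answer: -245/23278 ≈ -0.010525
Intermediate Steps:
n(223)/a = (22 + 223)/(-23278) = 245*(-1/23278) = -245/23278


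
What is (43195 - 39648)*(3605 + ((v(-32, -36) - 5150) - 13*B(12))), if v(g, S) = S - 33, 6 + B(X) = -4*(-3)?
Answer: -6001524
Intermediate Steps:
B(X) = 6 (B(X) = -6 - 4*(-3) = -6 + 12 = 6)
v(g, S) = -33 + S
(43195 - 39648)*(3605 + ((v(-32, -36) - 5150) - 13*B(12))) = (43195 - 39648)*(3605 + (((-33 - 36) - 5150) - 13*6)) = 3547*(3605 + ((-69 - 5150) - 78)) = 3547*(3605 + (-5219 - 78)) = 3547*(3605 - 5297) = 3547*(-1692) = -6001524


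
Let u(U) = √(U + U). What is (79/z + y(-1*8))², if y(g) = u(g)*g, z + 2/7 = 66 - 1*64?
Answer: 158353/144 - 8848*I/3 ≈ 1099.7 - 2949.3*I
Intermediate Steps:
z = 12/7 (z = -2/7 + (66 - 1*64) = -2/7 + (66 - 64) = -2/7 + 2 = 12/7 ≈ 1.7143)
u(U) = √2*√U (u(U) = √(2*U) = √2*√U)
y(g) = √2*g^(3/2) (y(g) = (√2*√g)*g = √2*g^(3/2))
(79/z + y(-1*8))² = (79/(12/7) + √2*(-1*8)^(3/2))² = (79*(7/12) + √2*(-8)^(3/2))² = (553/12 + √2*(-16*I*√2))² = (553/12 - 32*I)²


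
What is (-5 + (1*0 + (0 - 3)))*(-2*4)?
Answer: 64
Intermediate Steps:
(-5 + (1*0 + (0 - 3)))*(-2*4) = (-5 + (0 - 3))*(-8) = (-5 - 3)*(-8) = -8*(-8) = 64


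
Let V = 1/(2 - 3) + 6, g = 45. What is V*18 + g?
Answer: 135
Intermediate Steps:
V = 5 (V = 1/(-1) + 6 = -1 + 6 = 5)
V*18 + g = 5*18 + 45 = 90 + 45 = 135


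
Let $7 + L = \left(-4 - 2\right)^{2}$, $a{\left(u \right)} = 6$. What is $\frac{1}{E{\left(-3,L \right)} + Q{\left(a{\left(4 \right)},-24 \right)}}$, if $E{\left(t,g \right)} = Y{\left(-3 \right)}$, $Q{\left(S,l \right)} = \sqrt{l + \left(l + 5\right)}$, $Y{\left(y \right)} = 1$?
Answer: $\frac{1}{44} - \frac{i \sqrt{43}}{44} \approx 0.022727 - 0.14903 i$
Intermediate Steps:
$L = 29$ ($L = -7 + \left(-4 - 2\right)^{2} = -7 + \left(-6\right)^{2} = -7 + 36 = 29$)
$Q{\left(S,l \right)} = \sqrt{5 + 2 l}$ ($Q{\left(S,l \right)} = \sqrt{l + \left(5 + l\right)} = \sqrt{5 + 2 l}$)
$E{\left(t,g \right)} = 1$
$\frac{1}{E{\left(-3,L \right)} + Q{\left(a{\left(4 \right)},-24 \right)}} = \frac{1}{1 + \sqrt{5 + 2 \left(-24\right)}} = \frac{1}{1 + \sqrt{5 - 48}} = \frac{1}{1 + \sqrt{-43}} = \frac{1}{1 + i \sqrt{43}}$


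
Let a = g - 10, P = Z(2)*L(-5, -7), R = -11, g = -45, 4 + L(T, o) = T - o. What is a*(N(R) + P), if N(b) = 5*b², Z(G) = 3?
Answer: -32945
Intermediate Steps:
L(T, o) = -4 + T - o (L(T, o) = -4 + (T - o) = -4 + T - o)
P = -6 (P = 3*(-4 - 5 - 1*(-7)) = 3*(-4 - 5 + 7) = 3*(-2) = -6)
a = -55 (a = -45 - 10 = -55)
a*(N(R) + P) = -55*(5*(-11)² - 6) = -55*(5*121 - 6) = -55*(605 - 6) = -55*599 = -32945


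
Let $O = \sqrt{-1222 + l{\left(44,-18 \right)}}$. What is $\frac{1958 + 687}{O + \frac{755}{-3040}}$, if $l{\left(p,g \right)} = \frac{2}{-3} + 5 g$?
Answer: $- \frac{145699296}{291161047} - \frac{195552256 i \sqrt{11814}}{291161047} \approx -0.50041 - 73.001 i$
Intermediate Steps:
$l{\left(p,g \right)} = - \frac{2}{3} + 5 g$ ($l{\left(p,g \right)} = 2 \left(- \frac{1}{3}\right) + 5 g = - \frac{2}{3} + 5 g$)
$O = \frac{i \sqrt{11814}}{3}$ ($O = \sqrt{-1222 + \left(- \frac{2}{3} + 5 \left(-18\right)\right)} = \sqrt{-1222 - \frac{272}{3}} = \sqrt{- \frac{3938}{3}} = \frac{i \sqrt{11814}}{3} \approx 36.231 i$)
$\frac{1958 + 687}{O + \frac{755}{-3040}} = \frac{1958 + 687}{\frac{i \sqrt{11814}}{3} + \frac{755}{-3040}} = \frac{2645}{\frac{i \sqrt{11814}}{3} + 755 \left(- \frac{1}{3040}\right)} = \frac{2645}{\frac{i \sqrt{11814}}{3} - \frac{151}{608}} = \frac{2645}{- \frac{151}{608} + \frac{i \sqrt{11814}}{3}}$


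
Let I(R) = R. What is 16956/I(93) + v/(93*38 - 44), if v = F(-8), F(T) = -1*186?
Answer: 9859857/54095 ≈ 182.27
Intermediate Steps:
F(T) = -186
v = -186
16956/I(93) + v/(93*38 - 44) = 16956/93 - 186/(93*38 - 44) = 16956*(1/93) - 186/(3534 - 44) = 5652/31 - 186/3490 = 5652/31 - 186*1/3490 = 5652/31 - 93/1745 = 9859857/54095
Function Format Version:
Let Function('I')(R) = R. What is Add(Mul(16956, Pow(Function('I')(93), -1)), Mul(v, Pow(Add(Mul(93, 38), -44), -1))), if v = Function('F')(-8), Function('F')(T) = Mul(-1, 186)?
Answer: Rational(9859857, 54095) ≈ 182.27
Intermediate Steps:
Function('F')(T) = -186
v = -186
Add(Mul(16956, Pow(Function('I')(93), -1)), Mul(v, Pow(Add(Mul(93, 38), -44), -1))) = Add(Mul(16956, Pow(93, -1)), Mul(-186, Pow(Add(Mul(93, 38), -44), -1))) = Add(Mul(16956, Rational(1, 93)), Mul(-186, Pow(Add(3534, -44), -1))) = Add(Rational(5652, 31), Mul(-186, Pow(3490, -1))) = Add(Rational(5652, 31), Mul(-186, Rational(1, 3490))) = Add(Rational(5652, 31), Rational(-93, 1745)) = Rational(9859857, 54095)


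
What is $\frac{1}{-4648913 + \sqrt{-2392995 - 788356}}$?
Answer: $- \frac{4648913}{21612395262920} - \frac{i \sqrt{3181351}}{21612395262920} \approx -2.151 \cdot 10^{-7} - 8.2528 \cdot 10^{-11} i$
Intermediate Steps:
$\frac{1}{-4648913 + \sqrt{-2392995 - 788356}} = \frac{1}{-4648913 + \sqrt{-3181351}} = \frac{1}{-4648913 + i \sqrt{3181351}}$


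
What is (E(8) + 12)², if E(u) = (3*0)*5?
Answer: 144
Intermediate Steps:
E(u) = 0 (E(u) = 0*5 = 0)
(E(8) + 12)² = (0 + 12)² = 12² = 144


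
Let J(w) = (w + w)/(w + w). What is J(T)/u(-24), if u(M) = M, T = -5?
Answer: -1/24 ≈ -0.041667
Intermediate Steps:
J(w) = 1 (J(w) = (2*w)/((2*w)) = (2*w)*(1/(2*w)) = 1)
J(T)/u(-24) = 1/(-24) = 1*(-1/24) = -1/24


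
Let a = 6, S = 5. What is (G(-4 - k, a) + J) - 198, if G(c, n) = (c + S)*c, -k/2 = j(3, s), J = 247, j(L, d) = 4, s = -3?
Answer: 85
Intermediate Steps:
k = -8 (k = -2*4 = -8)
G(c, n) = c*(5 + c) (G(c, n) = (c + 5)*c = (5 + c)*c = c*(5 + c))
(G(-4 - k, a) + J) - 198 = ((-4 - 1*(-8))*(5 + (-4 - 1*(-8))) + 247) - 198 = ((-4 + 8)*(5 + (-4 + 8)) + 247) - 198 = (4*(5 + 4) + 247) - 198 = (4*9 + 247) - 198 = (36 + 247) - 198 = 283 - 198 = 85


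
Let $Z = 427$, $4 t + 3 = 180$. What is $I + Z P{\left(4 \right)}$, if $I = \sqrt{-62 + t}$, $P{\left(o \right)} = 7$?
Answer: $2989 + \frac{i \sqrt{71}}{2} \approx 2989.0 + 4.2131 i$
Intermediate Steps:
$t = \frac{177}{4}$ ($t = - \frac{3}{4} + \frac{1}{4} \cdot 180 = - \frac{3}{4} + 45 = \frac{177}{4} \approx 44.25$)
$I = \frac{i \sqrt{71}}{2}$ ($I = \sqrt{-62 + \frac{177}{4}} = \sqrt{- \frac{71}{4}} = \frac{i \sqrt{71}}{2} \approx 4.2131 i$)
$I + Z P{\left(4 \right)} = \frac{i \sqrt{71}}{2} + 427 \cdot 7 = \frac{i \sqrt{71}}{2} + 2989 = 2989 + \frac{i \sqrt{71}}{2}$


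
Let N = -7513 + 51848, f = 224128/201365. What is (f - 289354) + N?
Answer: -28177057/115 ≈ -2.4502e+5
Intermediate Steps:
f = 128/115 (f = 224128*(1/201365) = 128/115 ≈ 1.1130)
N = 44335
(f - 289354) + N = (128/115 - 289354) + 44335 = -33275582/115 + 44335 = -28177057/115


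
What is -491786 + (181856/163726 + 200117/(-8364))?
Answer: -336742544343931/684702132 ≈ -4.9181e+5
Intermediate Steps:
-491786 + (181856/163726 + 200117/(-8364)) = -491786 + (181856*(1/163726) + 200117*(-1/8364)) = -491786 + (90928/81863 - 200117/8364) = -491786 - 15621656179/684702132 = -336742544343931/684702132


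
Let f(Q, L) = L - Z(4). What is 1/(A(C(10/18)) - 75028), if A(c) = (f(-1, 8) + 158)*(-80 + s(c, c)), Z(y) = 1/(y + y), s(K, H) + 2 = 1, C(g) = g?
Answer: -8/707711 ≈ -1.1304e-5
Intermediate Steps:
s(K, H) = -1 (s(K, H) = -2 + 1 = -1)
Z(y) = 1/(2*y)
f(Q, L) = -⅛ + L (f(Q, L) = L - 1/(2*4) = L - 1*⅛ = L - ⅛ = -⅛ + L)
A(c) = -107487/8 (A(c) = ((-⅛ + 8) + 158)*(-80 - 1) = (63/8 + 158)*(-81) = (1327/8)*(-81) = -107487/8)
1/(A(C(10/18)) - 75028) = 1/(-107487/8 - 75028) = 1/(-707711/8) = -8/707711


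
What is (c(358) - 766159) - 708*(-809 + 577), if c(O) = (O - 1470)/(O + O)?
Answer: -107740915/179 ≈ -6.0190e+5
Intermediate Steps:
c(O) = (-1470 + O)/(2*O) (c(O) = (-1470 + O)/((2*O)) = (-1470 + O)*(1/(2*O)) = (-1470 + O)/(2*O))
(c(358) - 766159) - 708*(-809 + 577) = ((½)*(-1470 + 358)/358 - 766159) - 708*(-809 + 577) = ((½)*(1/358)*(-1112) - 766159) - 708*(-232) = (-278/179 - 766159) + 164256 = -137142739/179 + 164256 = -107740915/179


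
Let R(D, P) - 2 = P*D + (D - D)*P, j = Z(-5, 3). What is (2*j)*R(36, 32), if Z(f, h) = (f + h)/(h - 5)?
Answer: 2308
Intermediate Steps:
Z(f, h) = (f + h)/(-5 + h)
j = 1 (j = (-5 + 3)/(-5 + 3) = -2/(-2) = -½*(-2) = 1)
R(D, P) = 2 + D*P (R(D, P) = 2 + (P*D + (D - D)*P) = 2 + (D*P + 0*P) = 2 + (D*P + 0) = 2 + D*P)
(2*j)*R(36, 32) = (2*1)*(2 + 36*32) = 2*(2 + 1152) = 2*1154 = 2308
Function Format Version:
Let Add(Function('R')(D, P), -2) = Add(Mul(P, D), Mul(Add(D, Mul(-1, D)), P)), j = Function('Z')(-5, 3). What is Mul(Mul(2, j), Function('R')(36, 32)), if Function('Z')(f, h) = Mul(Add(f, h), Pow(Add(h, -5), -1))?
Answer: 2308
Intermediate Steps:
Function('Z')(f, h) = Mul(Pow(Add(-5, h), -1), Add(f, h)) (Function('Z')(f, h) = Mul(Add(f, h), Pow(Add(-5, h), -1)) = Mul(Pow(Add(-5, h), -1), Add(f, h)))
j = 1 (j = Mul(Pow(Add(-5, 3), -1), Add(-5, 3)) = Mul(Pow(-2, -1), -2) = Mul(Rational(-1, 2), -2) = 1)
Function('R')(D, P) = Add(2, Mul(D, P)) (Function('R')(D, P) = Add(2, Add(Mul(P, D), Mul(Add(D, Mul(-1, D)), P))) = Add(2, Add(Mul(D, P), Mul(0, P))) = Add(2, Add(Mul(D, P), 0)) = Add(2, Mul(D, P)))
Mul(Mul(2, j), Function('R')(36, 32)) = Mul(Mul(2, 1), Add(2, Mul(36, 32))) = Mul(2, Add(2, 1152)) = Mul(2, 1154) = 2308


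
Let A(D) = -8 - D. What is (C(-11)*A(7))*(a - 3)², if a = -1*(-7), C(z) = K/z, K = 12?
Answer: 2880/11 ≈ 261.82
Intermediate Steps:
C(z) = 12/z
a = 7
(C(-11)*A(7))*(a - 3)² = ((12/(-11))*(-8 - 1*7))*(7 - 3)² = ((12*(-1/11))*(-8 - 7))*4² = -12/11*(-15)*16 = (180/11)*16 = 2880/11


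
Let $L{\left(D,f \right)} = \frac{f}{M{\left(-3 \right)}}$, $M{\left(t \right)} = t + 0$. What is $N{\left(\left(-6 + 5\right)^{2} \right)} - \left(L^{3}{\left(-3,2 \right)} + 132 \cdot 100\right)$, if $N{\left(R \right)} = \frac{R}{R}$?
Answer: $- \frac{356365}{27} \approx -13199.0$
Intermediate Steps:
$M{\left(t \right)} = t$
$N{\left(R \right)} = 1$
$L{\left(D,f \right)} = - \frac{f}{3}$ ($L{\left(D,f \right)} = \frac{f}{-3} = f \left(- \frac{1}{3}\right) = - \frac{f}{3}$)
$N{\left(\left(-6 + 5\right)^{2} \right)} - \left(L^{3}{\left(-3,2 \right)} + 132 \cdot 100\right) = 1 - \left(\left(\left(- \frac{1}{3}\right) 2\right)^{3} + 132 \cdot 100\right) = 1 - \left(\left(- \frac{2}{3}\right)^{3} + 13200\right) = 1 - \left(- \frac{8}{27} + 13200\right) = 1 - \frac{356392}{27} = - \frac{356365}{27}$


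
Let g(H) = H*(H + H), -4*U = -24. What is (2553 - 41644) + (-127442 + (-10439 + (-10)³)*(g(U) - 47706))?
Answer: 544718793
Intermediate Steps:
U = 6 (U = -¼*(-24) = 6)
g(H) = 2*H² (g(H) = H*(2*H) = 2*H²)
(2553 - 41644) + (-127442 + (-10439 + (-10)³)*(g(U) - 47706)) = (2553 - 41644) + (-127442 + (-10439 + (-10)³)*(2*6² - 47706)) = -39091 + (-127442 + (-10439 - 1000)*(2*36 - 47706)) = -39091 + (-127442 - 11439*(72 - 47706)) = -39091 + (-127442 - 11439*(-47634)) = -39091 + (-127442 + 544885326) = -39091 + 544757884 = 544718793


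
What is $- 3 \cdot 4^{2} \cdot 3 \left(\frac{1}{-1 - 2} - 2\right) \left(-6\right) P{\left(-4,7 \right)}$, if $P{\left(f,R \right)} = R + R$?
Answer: $-28224$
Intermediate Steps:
$P{\left(f,R \right)} = 2 R$
$- 3 \cdot 4^{2} \cdot 3 \left(\frac{1}{-1 - 2} - 2\right) \left(-6\right) P{\left(-4,7 \right)} = - 3 \cdot 4^{2} \cdot 3 \left(\frac{1}{-1 - 2} - 2\right) \left(-6\right) 2 \cdot 7 = \left(-3\right) 16 \cdot 3 \left(\frac{1}{-3} - 2\right) \left(-6\right) 14 = \left(-48\right) 3 \left(- \frac{1}{3} - 2\right) \left(-6\right) 14 = \left(-144\right) \left(- \frac{7}{3}\right) \left(-6\right) 14 = 336 \left(-6\right) 14 = \left(-2016\right) 14 = -28224$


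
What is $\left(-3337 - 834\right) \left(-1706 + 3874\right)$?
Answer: $-9042728$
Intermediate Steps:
$\left(-3337 - 834\right) \left(-1706 + 3874\right) = \left(-3337 - 834\right) 2168 = \left(-4171\right) 2168 = -9042728$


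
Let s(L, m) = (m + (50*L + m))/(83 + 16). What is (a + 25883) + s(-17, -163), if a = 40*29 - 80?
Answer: 889387/33 ≈ 26951.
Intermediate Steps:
s(L, m) = 2*m/99 + 50*L/99 (s(L, m) = (m + (m + 50*L))/99 = (2*m + 50*L)*(1/99) = 2*m/99 + 50*L/99)
a = 1080 (a = 1160 - 80 = 1080)
(a + 25883) + s(-17, -163) = (1080 + 25883) + ((2/99)*(-163) + (50/99)*(-17)) = 26963 + (-326/99 - 850/99) = 26963 - 392/33 = 889387/33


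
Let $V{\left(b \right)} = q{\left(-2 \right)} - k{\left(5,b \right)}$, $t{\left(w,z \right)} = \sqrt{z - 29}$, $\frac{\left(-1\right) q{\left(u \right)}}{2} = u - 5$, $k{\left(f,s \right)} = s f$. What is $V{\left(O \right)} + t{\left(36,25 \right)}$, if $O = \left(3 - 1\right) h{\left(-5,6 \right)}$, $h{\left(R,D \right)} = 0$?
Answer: $14 + 2 i \approx 14.0 + 2.0 i$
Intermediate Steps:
$k{\left(f,s \right)} = f s$
$q{\left(u \right)} = 10 - 2 u$ ($q{\left(u \right)} = - 2 \left(u - 5\right) = - 2 \left(-5 + u\right) = 10 - 2 u$)
$O = 0$ ($O = \left(3 - 1\right) 0 = 2 \cdot 0 = 0$)
$t{\left(w,z \right)} = \sqrt{-29 + z}$
$V{\left(b \right)} = 14 - 5 b$ ($V{\left(b \right)} = \left(10 - -4\right) - 5 b = \left(10 + 4\right) - 5 b = 14 - 5 b$)
$V{\left(O \right)} + t{\left(36,25 \right)} = \left(14 - 0\right) + \sqrt{-29 + 25} = \left(14 + 0\right) + \sqrt{-4} = 14 + 2 i$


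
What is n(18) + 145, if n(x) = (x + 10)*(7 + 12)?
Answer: 677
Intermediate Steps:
n(x) = 190 + 19*x (n(x) = (10 + x)*19 = 190 + 19*x)
n(18) + 145 = (190 + 19*18) + 145 = (190 + 342) + 145 = 532 + 145 = 677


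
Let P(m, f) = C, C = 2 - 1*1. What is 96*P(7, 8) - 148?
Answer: -52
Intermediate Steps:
C = 1 (C = 2 - 1 = 1)
P(m, f) = 1
96*P(7, 8) - 148 = 96*1 - 148 = 96 - 148 = -52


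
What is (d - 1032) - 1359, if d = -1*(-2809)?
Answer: 418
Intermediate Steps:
d = 2809
(d - 1032) - 1359 = (2809 - 1032) - 1359 = 1777 - 1359 = 418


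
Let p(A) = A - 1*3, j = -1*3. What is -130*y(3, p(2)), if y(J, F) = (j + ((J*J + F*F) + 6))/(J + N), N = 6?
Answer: -1690/9 ≈ -187.78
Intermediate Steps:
j = -3
p(A) = -3 + A (p(A) = A - 3 = -3 + A)
y(J, F) = (3 + F² + J²)/(6 + J) (y(J, F) = (-3 + ((J*J + F*F) + 6))/(J + 6) = (-3 + ((J² + F²) + 6))/(6 + J) = (-3 + ((F² + J²) + 6))/(6 + J) = (-3 + (6 + F² + J²))/(6 + J) = (3 + F² + J²)/(6 + J))
-130*y(3, p(2)) = -130*(3 + (-3 + 2)² + 3²)/(6 + 3) = -130*(3 + (-1)² + 9)/9 = -130*(3 + 1 + 9)/9 = -130*13/9 = -1690/9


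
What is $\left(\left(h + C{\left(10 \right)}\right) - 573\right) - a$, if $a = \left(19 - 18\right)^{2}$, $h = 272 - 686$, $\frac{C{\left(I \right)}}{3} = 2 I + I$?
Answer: $-898$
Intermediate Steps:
$C{\left(I \right)} = 9 I$ ($C{\left(I \right)} = 3 \left(2 I + I\right) = 3 \cdot 3 I = 9 I$)
$h = -414$
$a = 1$ ($a = 1^{2} = 1$)
$\left(\left(h + C{\left(10 \right)}\right) - 573\right) - a = \left(\left(-414 + 9 \cdot 10\right) - 573\right) - 1 = \left(\left(-414 + 90\right) - 573\right) - 1 = \left(-324 - 573\right) - 1 = -897 - 1 = -898$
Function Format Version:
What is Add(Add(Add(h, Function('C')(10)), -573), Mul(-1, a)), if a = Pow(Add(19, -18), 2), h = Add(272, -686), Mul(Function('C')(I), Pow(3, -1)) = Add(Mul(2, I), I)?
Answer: -898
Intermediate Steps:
Function('C')(I) = Mul(9, I) (Function('C')(I) = Mul(3, Add(Mul(2, I), I)) = Mul(3, Mul(3, I)) = Mul(9, I))
h = -414
a = 1 (a = Pow(1, 2) = 1)
Add(Add(Add(h, Function('C')(10)), -573), Mul(-1, a)) = Add(Add(Add(-414, Mul(9, 10)), -573), Mul(-1, 1)) = Add(Add(Add(-414, 90), -573), -1) = Add(Add(-324, -573), -1) = Add(-897, -1) = -898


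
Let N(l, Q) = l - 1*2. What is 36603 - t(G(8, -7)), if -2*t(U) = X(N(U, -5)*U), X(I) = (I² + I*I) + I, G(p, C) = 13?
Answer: 114247/2 ≈ 57124.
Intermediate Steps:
N(l, Q) = -2 + l (N(l, Q) = l - 2 = -2 + l)
X(I) = I + 2*I² (X(I) = (I² + I²) + I = 2*I² + I = I + 2*I²)
t(U) = -U*(1 + 2*U*(-2 + U))*(-2 + U)/2 (t(U) = -(-2 + U)*U*(1 + 2*((-2 + U)*U))/2 = -U*(-2 + U)*(1 + 2*(U*(-2 + U)))/2 = -U*(-2 + U)*(1 + 2*U*(-2 + U))/2 = -U*(1 + 2*U*(-2 + U))*(-2 + U)/2)
36603 - t(G(8, -7)) = 36603 - (-1)*13*(1 + 2*13*(-2 + 13))*(-2 + 13)/2 = 36603 - (-1)*13*(1 + 2*13*11)*11/2 = 36603 - (-1)*13*(1 + 286)*11/2 = 36603 - (-1)*13*287*11/2 = 36603 - 1*(-41041/2) = 36603 + 41041/2 = 114247/2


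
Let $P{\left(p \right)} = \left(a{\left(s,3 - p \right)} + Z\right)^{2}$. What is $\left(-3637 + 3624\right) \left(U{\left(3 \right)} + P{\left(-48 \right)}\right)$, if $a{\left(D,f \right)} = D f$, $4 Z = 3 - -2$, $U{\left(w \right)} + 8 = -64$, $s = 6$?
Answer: $- \frac{19620757}{16} \approx -1.2263 \cdot 10^{6}$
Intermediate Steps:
$U{\left(w \right)} = -72$ ($U{\left(w \right)} = -8 - 64 = -72$)
$Z = \frac{5}{4}$ ($Z = \frac{3 - -2}{4} = \frac{3 + 2}{4} = \frac{1}{4} \cdot 5 = \frac{5}{4} \approx 1.25$)
$P{\left(p \right)} = \left(\frac{77}{4} - 6 p\right)^{2}$ ($P{\left(p \right)} = \left(6 \left(3 - p\right) + \frac{5}{4}\right)^{2} = \left(\left(18 - 6 p\right) + \frac{5}{4}\right)^{2} = \left(\frac{77}{4} - 6 p\right)^{2}$)
$\left(-3637 + 3624\right) \left(U{\left(3 \right)} + P{\left(-48 \right)}\right) = \left(-3637 + 3624\right) \left(-72 + \frac{\left(-77 + 24 \left(-48\right)\right)^{2}}{16}\right) = - 13 \left(-72 + \frac{\left(-77 - 1152\right)^{2}}{16}\right) = - 13 \left(-72 + \frac{\left(-1229\right)^{2}}{16}\right) = - 13 \left(-72 + \frac{1}{16} \cdot 1510441\right) = - 13 \left(-72 + \frac{1510441}{16}\right) = \left(-13\right) \frac{1509289}{16} = - \frac{19620757}{16}$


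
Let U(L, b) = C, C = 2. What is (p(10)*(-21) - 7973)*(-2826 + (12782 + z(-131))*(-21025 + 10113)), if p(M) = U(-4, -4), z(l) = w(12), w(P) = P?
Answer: 1118981796310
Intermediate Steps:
U(L, b) = 2
z(l) = 12
p(M) = 2
(p(10)*(-21) - 7973)*(-2826 + (12782 + z(-131))*(-21025 + 10113)) = (2*(-21) - 7973)*(-2826 + (12782 + 12)*(-21025 + 10113)) = (-42 - 7973)*(-2826 + 12794*(-10912)) = -8015*(-2826 - 139608128) = -8015*(-139610954) = 1118981796310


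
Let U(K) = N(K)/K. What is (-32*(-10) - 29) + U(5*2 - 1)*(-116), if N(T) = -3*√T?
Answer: 407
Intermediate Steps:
U(K) = -3/√K (U(K) = (-3*√K)/K = -3/√K)
(-32*(-10) - 29) + U(5*2 - 1)*(-116) = (-32*(-10) - 29) - 3/√(5*2 - 1)*(-116) = (320 - 29) - 3/√(10 - 1)*(-116) = 291 - 3/√9*(-116) = 291 - 3*⅓*(-116) = 291 - 1*(-116) = 291 + 116 = 407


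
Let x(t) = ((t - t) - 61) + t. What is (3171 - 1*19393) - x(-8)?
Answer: -16153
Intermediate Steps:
x(t) = -61 + t (x(t) = (0 - 61) + t = -61 + t)
(3171 - 1*19393) - x(-8) = (3171 - 1*19393) - (-61 - 8) = (3171 - 19393) - 1*(-69) = -16222 + 69 = -16153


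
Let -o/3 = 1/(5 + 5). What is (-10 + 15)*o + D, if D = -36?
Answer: -75/2 ≈ -37.500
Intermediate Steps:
o = -3/10 (o = -3/(5 + 5) = -3/10 ≈ -0.30000)
(-10 + 15)*o + D = (-10 + 15)*(-3/10) - 36 = 5*(-3/10) - 36 = -3/2 - 36 = -75/2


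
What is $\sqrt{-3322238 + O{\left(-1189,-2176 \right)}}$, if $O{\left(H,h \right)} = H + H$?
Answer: $2 i \sqrt{831154} \approx 1823.4 i$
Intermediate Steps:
$O{\left(H,h \right)} = 2 H$
$\sqrt{-3322238 + O{\left(-1189,-2176 \right)}} = \sqrt{-3322238 + 2 \left(-1189\right)} = \sqrt{-3322238 - 2378} = \sqrt{-3324616} = 2 i \sqrt{831154}$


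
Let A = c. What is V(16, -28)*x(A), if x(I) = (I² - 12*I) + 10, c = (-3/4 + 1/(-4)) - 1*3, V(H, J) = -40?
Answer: -2960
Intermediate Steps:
c = -4 (c = (-3*¼ + 1*(-¼)) - 3 = (-¾ - ¼) - 3 = -1 - 3 = -4)
A = -4
x(I) = 10 + I² - 12*I
V(16, -28)*x(A) = -40*(10 + (-4)² - 12*(-4)) = -40*(10 + 16 + 48) = -40*74 = -2960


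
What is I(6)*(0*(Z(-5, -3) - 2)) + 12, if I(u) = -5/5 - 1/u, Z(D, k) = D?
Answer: 12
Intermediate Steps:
I(u) = -1 - 1/u (I(u) = -5*⅕ - 1/u = -1 - 1/u)
I(6)*(0*(Z(-5, -3) - 2)) + 12 = ((-1 - 1*6)/6)*(0*(-5 - 2)) + 12 = ((-1 - 6)/6)*(0*(-7)) + 12 = ((⅙)*(-7))*0 + 12 = -7/6*0 + 12 = 0 + 12 = 12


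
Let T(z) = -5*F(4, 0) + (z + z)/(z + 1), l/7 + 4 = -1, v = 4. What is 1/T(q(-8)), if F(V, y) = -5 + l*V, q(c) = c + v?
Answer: 3/2183 ≈ 0.0013743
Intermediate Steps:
l = -35 (l = -28 + 7*(-1) = -28 - 7 = -35)
q(c) = 4 + c (q(c) = c + 4 = 4 + c)
F(V, y) = -5 - 35*V
T(z) = 725 + 2*z/(1 + z) (T(z) = -5*(-5 - 35*4) + (z + z)/(z + 1) = -5*(-5 - 140) + (2*z)/(1 + z) = -5*(-145) + 2*z/(1 + z) = 725 + 2*z/(1 + z))
1/T(q(-8)) = 1/((725 + 727*(4 - 8))/(1 + (4 - 8))) = 1/((725 + 727*(-4))/(1 - 4)) = 1/((725 - 2908)/(-3)) = 1/(-1/3*(-2183)) = 1/(2183/3) = 3/2183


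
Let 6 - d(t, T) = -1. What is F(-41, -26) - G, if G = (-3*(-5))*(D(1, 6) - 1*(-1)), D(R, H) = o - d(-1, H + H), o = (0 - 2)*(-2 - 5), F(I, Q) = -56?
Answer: -176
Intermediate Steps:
d(t, T) = 7 (d(t, T) = 6 - 1*(-1) = 6 + 1 = 7)
o = 14 (o = -2*(-7) = 14)
D(R, H) = 7 (D(R, H) = 14 - 1*7 = 14 - 7 = 7)
G = 120 (G = (-3*(-5))*(7 - 1*(-1)) = 15*(7 + 1) = 15*8 = 120)
F(-41, -26) - G = -56 - 1*120 = -56 - 120 = -176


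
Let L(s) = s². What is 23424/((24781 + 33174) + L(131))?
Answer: 5856/18779 ≈ 0.31184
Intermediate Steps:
23424/((24781 + 33174) + L(131)) = 23424/((24781 + 33174) + 131²) = 23424/(57955 + 17161) = 23424/75116 = 23424*(1/75116) = 5856/18779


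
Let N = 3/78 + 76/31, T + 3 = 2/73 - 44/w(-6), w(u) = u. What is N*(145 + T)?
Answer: 10941495/29419 ≈ 371.92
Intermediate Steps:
T = 955/219 (T = -3 + (2/73 - 44/(-6)) = -3 + (2*(1/73) - 44*(-⅙)) = -3 + (2/73 + 22/3) = -3 + 1612/219 = 955/219 ≈ 4.3607)
N = 2007/806 (N = 3*(1/78) + 76*(1/31) = 1/26 + 76/31 = 2007/806 ≈ 2.4901)
N*(145 + T) = 2007*(145 + 955/219)/806 = (2007/806)*(32710/219) = 10941495/29419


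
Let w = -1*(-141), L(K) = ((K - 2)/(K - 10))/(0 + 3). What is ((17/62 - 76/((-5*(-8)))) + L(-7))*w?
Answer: -538479/2635 ≈ -204.36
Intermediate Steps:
L(K) = (-2 + K)/(3*(-10 + K)) (L(K) = ((-2 + K)/(-10 + K))/3 = ((-2 + K)/(-10 + K))*(⅓) = (-2 + K)/(3*(-10 + K)))
w = 141
((17/62 - 76/((-5*(-8)))) + L(-7))*w = ((17/62 - 76/((-5*(-8)))) + (-2 - 7)/(3*(-10 - 7)))*141 = ((17*(1/62) - 76/40) + (⅓)*(-9)/(-17))*141 = ((17/62 - 76*1/40) + (⅓)*(-1/17)*(-9))*141 = ((17/62 - 19/10) + 3/17)*141 = (-252/155 + 3/17)*141 = -3819/2635*141 = -538479/2635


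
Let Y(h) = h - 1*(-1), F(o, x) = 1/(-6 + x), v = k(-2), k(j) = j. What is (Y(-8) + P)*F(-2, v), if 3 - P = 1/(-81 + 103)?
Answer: 89/176 ≈ 0.50568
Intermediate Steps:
v = -2
Y(h) = 1 + h (Y(h) = h + 1 = 1 + h)
P = 65/22 (P = 3 - 1/(-81 + 103) = 3 - 1/22 = 65/22 ≈ 2.9545)
(Y(-8) + P)*F(-2, v) = ((1 - 8) + 65/22)/(-6 - 2) = (-7 + 65/22)/(-8) = -89/22*(-⅛) = 89/176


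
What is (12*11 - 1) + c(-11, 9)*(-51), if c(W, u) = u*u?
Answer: -4000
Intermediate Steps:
c(W, u) = u²
(12*11 - 1) + c(-11, 9)*(-51) = (12*11 - 1) + 9²*(-51) = (132 - 1) + 81*(-51) = 131 - 4131 = -4000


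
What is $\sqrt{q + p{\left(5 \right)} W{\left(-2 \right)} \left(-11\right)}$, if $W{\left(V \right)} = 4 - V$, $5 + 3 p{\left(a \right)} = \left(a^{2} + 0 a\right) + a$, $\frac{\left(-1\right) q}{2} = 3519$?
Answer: $2 i \sqrt{1897} \approx 87.109 i$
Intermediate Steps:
$q = -7038$ ($q = \left(-2\right) 3519 = -7038$)
$p{\left(a \right)} = - \frac{5}{3} + \frac{a}{3} + \frac{a^{2}}{3}$ ($p{\left(a \right)} = - \frac{5}{3} + \frac{\left(a^{2} + 0 a\right) + a}{3} = - \frac{5}{3} + \frac{\left(a^{2} + 0\right) + a}{3} = - \frac{5}{3} + \frac{a^{2} + a}{3} = - \frac{5}{3} + \frac{a + a^{2}}{3} = - \frac{5}{3} + \left(\frac{a}{3} + \frac{a^{2}}{3}\right) = - \frac{5}{3} + \frac{a}{3} + \frac{a^{2}}{3}$)
$\sqrt{q + p{\left(5 \right)} W{\left(-2 \right)} \left(-11\right)} = \sqrt{-7038 + \left(- \frac{5}{3} + \frac{1}{3} \cdot 5 + \frac{5^{2}}{3}\right) \left(4 - -2\right) \left(-11\right)} = \sqrt{-7038 + \left(- \frac{5}{3} + \frac{5}{3} + \frac{1}{3} \cdot 25\right) \left(4 + 2\right) \left(-11\right)} = \sqrt{-7038 + \left(- \frac{5}{3} + \frac{5}{3} + \frac{25}{3}\right) 6 \left(-11\right)} = \sqrt{-7038 + \frac{25}{3} \cdot 6 \left(-11\right)} = \sqrt{-7038 + 50 \left(-11\right)} = \sqrt{-7038 - 550} = \sqrt{-7588} = 2 i \sqrt{1897}$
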